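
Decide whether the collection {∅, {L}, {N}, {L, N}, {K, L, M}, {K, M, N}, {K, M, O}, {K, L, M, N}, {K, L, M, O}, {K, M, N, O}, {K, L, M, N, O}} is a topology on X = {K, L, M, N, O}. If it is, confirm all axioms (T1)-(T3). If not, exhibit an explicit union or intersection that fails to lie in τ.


τ is NOT a topology on X.

Axiom (T1): ∅ ∈ τ? Yes; X ∈ τ? Yes.
Axiom (T2/T3): check pairwise unions and intersections of members of τ.
Counterexample for (T3): {K, L, M} ∩ {K, M, N} = {K, M} ∉ τ. Therefore τ is NOT a topology.


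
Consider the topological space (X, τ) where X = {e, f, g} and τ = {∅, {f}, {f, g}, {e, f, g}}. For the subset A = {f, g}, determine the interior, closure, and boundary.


int(A) = {f, g}, cl(A) = {e, f, g}, ∂A = {e}.

Closed sets in (X, τ) are complements of opens:
  closed(X, τ) = {∅, {e}, {e, g}, {e, f, g}}.
int(A) = ⋃ {U ∈ τ : U ⊆ A}. Opens contained in A: ∅, {f}, {f, g}.
Taking the union of these: int(A) = {f, g}.
cl(A) = ⋂ {C closed : A ⊆ C}. Closed sets containing A: {e, f, g}.
Intersecting these: cl(A) = {e, f, g}.
∂A = cl(A) ∖ int(A) = {e, f, g} ∖ {f, g} = {e}.


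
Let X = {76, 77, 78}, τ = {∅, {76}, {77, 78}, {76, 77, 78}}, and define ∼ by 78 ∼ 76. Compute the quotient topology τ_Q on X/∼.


X/∼ = {[76=78], [77]}; |τ_Q| = 2.

Equivalence classes: [76=78], [77].
Quotient map π: X → X/∼ sends 76 ↦ [76=78], 77 ↦ [77], 78 ↦ [76=78].
For each subset V ⊆ X/∼, compute π^{-1}(V) ⊆ X and check whether π^{-1}(V) ∈ τ. V is open in τ_Q iff π^{-1}(V) ∈ τ.
  V = {}: π^{-1}(V) = ∅ ∈ τ ✓.
  V = {[76=78]}: π^{-1}(V) = {76, 78} ∉ τ ✗.
  V = {[77]}: π^{-1}(V) = {77} ∉ τ ✗.
  V = {[76=78], [77]}: π^{-1}(V) = {76, 77, 78} ∈ τ ✓.
Open sets in the quotient: τ_Q = {{}, {[76=78], [77]}} (2 elements).


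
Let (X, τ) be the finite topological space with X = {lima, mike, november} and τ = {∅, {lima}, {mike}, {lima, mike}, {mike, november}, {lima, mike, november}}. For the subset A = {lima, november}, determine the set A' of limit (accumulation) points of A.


A' = ∅

For each x ∈ X, list the open sets U ∈ τ with x ∈ U, then check whether U ∩ (A ∖ {x}) ≠ ∅ for every such U.
  x = lima: open {lima} ∋ x has {lima} ∩ (A ∖ {lima}) = ∅, so x is NOT a limit point.
  x = mike: open {mike} ∋ x has {mike} ∩ (A ∖ {mike}) = ∅, so x is NOT a limit point.
  x = november: open {mike, november} ∋ x has {mike, november} ∩ (A ∖ {november}) = ∅, so x is NOT a limit point.
Collecting: A' = ∅.


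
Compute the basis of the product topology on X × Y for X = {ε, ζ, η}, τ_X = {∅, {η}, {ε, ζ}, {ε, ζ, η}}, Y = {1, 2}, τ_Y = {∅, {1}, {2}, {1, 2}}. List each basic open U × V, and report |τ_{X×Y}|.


Basis B = {∅ × ∅, {η} × {1}, {η} × {2}, {ε, ζ} × {1}, {ε, ζ} × {2}, {η} × {1, 2}, {ε, ζ, η} × {1}, {ε, ζ, η} × {2}, {ε, ζ} × {1, 2}, {ε, ζ, η} × {1, 2}}; |τ_{X×Y}| = 16.

Enumerate products U × V with U ∈ τ_X, V ∈ τ_Y (deduplicated):
  ∅ × ∅ = {} (∅)
  {η} × {1} = {(η,1)}
  {η} × {2} = {(η,2)}
  {ε, ζ} × {1} = {(ε,1), (ζ,1)}
  {ε, ζ} × {2} = {(ε,2), (ζ,2)}
  {η} × {1, 2} = {(η,1), (η,2)}
  {ε, ζ, η} × {1} = {(ε,1), (ζ,1), (η,1)}
  {ε, ζ, η} × {2} = {(ε,2), (ζ,2), (η,2)}
  {ε, ζ} × {1, 2} = {(ε,1), (ε,2), (ζ,1), (ζ,2)}
  {ε, ζ, η} × {1, 2} = {(ε,1), (ε,2), (ζ,1), (ζ,2), (η,1), (η,2)}
These 10 distinct sets form the basis B.
Close under arbitrary unions to get τ_{X×Y}; counting gives |τ_{X×Y}| = 16.


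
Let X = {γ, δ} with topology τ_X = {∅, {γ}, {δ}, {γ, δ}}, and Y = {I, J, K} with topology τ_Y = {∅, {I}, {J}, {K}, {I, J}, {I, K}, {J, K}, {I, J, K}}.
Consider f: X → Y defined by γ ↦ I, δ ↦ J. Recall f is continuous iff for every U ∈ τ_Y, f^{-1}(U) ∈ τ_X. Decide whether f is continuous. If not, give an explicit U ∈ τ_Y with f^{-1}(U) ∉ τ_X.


f IS continuous.

Compute f^{-1}(U) for each U ∈ τ_Y:
  U = ∅: f^{-1}(U) = ∅ ∈ τ_X ✓.
  U = {I}: f^{-1}(U) = {γ} ∈ τ_X ✓.
  U = {J}: f^{-1}(U) = {δ} ∈ τ_X ✓.
  U = {K}: f^{-1}(U) = ∅ ∈ τ_X ✓.
  U = {I, J}: f^{-1}(U) = {γ, δ} ∈ τ_X ✓.
  U = {I, K}: f^{-1}(U) = {γ} ∈ τ_X ✓.
  U = {J, K}: f^{-1}(U) = {δ} ∈ τ_X ✓.
  U = {I, J, K}: f^{-1}(U) = {γ, δ} ∈ τ_X ✓.
Every preimage lies in τ_X, so f IS continuous.


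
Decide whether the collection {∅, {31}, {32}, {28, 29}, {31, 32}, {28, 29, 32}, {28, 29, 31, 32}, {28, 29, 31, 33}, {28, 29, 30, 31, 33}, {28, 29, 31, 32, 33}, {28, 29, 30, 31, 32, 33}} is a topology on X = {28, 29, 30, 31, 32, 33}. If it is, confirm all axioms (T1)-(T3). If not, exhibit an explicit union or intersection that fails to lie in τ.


τ is NOT a topology on X.

Axiom (T1): ∅ ∈ τ? Yes; X ∈ τ? Yes.
Axiom (T2/T3): check pairwise unions and intersections of members of τ.
Counterexample for (T2): {31} ∪ {28, 29} = {28, 29, 31} ∉ τ. Therefore τ is NOT a topology.


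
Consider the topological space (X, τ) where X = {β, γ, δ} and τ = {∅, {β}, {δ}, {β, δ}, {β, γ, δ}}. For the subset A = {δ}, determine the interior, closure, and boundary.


int(A) = {δ}, cl(A) = {γ, δ}, ∂A = {γ}.

Closed sets in (X, τ) are complements of opens:
  closed(X, τ) = {∅, {γ}, {β, γ}, {γ, δ}, {β, γ, δ}}.
int(A) = ⋃ {U ∈ τ : U ⊆ A}. Opens contained in A: ∅, {δ}.
Taking the union of these: int(A) = {δ}.
cl(A) = ⋂ {C closed : A ⊆ C}. Closed sets containing A: {γ, δ}, {β, γ, δ}.
Intersecting these: cl(A) = {γ, δ}.
∂A = cl(A) ∖ int(A) = {γ, δ} ∖ {δ} = {γ}.


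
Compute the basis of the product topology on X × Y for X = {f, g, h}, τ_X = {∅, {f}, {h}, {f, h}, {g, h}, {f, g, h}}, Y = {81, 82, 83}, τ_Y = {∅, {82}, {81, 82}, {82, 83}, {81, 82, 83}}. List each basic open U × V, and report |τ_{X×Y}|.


Basis B = {∅ × ∅, {f} × {82}, {h} × {82}, {f} × {81, 82}, {f} × {82, 83}, {f, h} × {82}, {g, h} × {82}, {h} × {81, 82}, {h} × {82, 83}, {f} × {81, 82, 83}, {f, g, h} × {82}, {h} × {81, 82, 83}, {f, h} × {81, 82}, {f, h} × {82, 83}, {g, h} × {81, 82}, {g, h} × {82, 83}, {f, h} × {81, 82, 83}, {f, g, h} × {81, 82}, {f, g, h} × {82, 83}, {g, h} × {81, 82, 83}, {f, g, h} × {81, 82, 83}}; |τ_{X×Y}| = 70.

Enumerate products U × V with U ∈ τ_X, V ∈ τ_Y (deduplicated):
  ∅ × ∅ = {} (∅)
  {f} × {82} = {(f,82)}
  {h} × {82} = {(h,82)}
  {f} × {81, 82} = {(f,81), (f,82)}
  {f} × {82, 83} = {(f,82), (f,83)}
  {f, h} × {82} = {(f,82), (h,82)}
  {g, h} × {82} = {(g,82), (h,82)}
  {h} × {81, 82} = {(h,81), (h,82)}
  {h} × {82, 83} = {(h,82), (h,83)}
  {f} × {81, 82, 83} = {(f,81), (f,82), (f,83)}
  {f, g, h} × {82} = {(f,82), (g,82), (h,82)}
  {h} × {81, 82, 83} = {(h,81), (h,82), (h,83)}
  {f, h} × {81, 82} = {(f,81), (f,82), (h,81), (h,82)}
  {f, h} × {82, 83} = {(f,82), (f,83), (h,82), (h,83)}
  {g, h} × {81, 82} = {(g,81), (g,82), (h,81), (h,82)}
  {g, h} × {82, 83} = {(g,82), (g,83), (h,82), (h,83)}
  {f, h} × {81, 82, 83} = {(f,81), (f,82), (f,83), (h,81), (h,82), (h,83)}
  {f, g, h} × {81, 82} = {(f,81), (f,82), (g,81), (g,82), (h,81), (h,82)}
  {f, g, h} × {82, 83} = {(f,82), (f,83), (g,82), (g,83), (h,82), (h,83)}
  {g, h} × {81, 82, 83} = {(g,81), (g,82), (g,83), (h,81), (h,82), (h,83)}
  {f, g, h} × {81, 82, 83} = {(f,81), (f,82), (f,83), (g,81), (g,82), (g,83), (h,81), (h,82), (h,83)}
These 21 distinct sets form the basis B.
Close under arbitrary unions to get τ_{X×Y}; counting gives |τ_{X×Y}| = 70.


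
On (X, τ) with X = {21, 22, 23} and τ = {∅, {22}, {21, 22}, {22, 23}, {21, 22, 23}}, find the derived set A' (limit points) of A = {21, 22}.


A' = {21, 23}

For each x ∈ X, list the open sets U ∈ τ with x ∈ U, then check whether U ∩ (A ∖ {x}) ≠ ∅ for every such U.
  x = 21: opens ∋ x are {21, 22}, {21, 22, 23}; each meets A ∖ {21}, so x IS a limit point.
  x = 22: open {22} ∋ x has {22} ∩ (A ∖ {22}) = ∅, so x is NOT a limit point.
  x = 23: opens ∋ x are {22, 23}, {21, 22, 23}; each meets A ∖ {23}, so x IS a limit point.
Collecting: A' = {21, 23}.


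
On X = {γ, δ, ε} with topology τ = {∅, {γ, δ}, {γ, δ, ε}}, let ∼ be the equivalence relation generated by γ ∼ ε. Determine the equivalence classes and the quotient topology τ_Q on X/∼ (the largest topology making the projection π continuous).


X/∼ = {[γ=ε], [δ]}; |τ_Q| = 2.

Equivalence classes: [γ=ε], [δ].
Quotient map π: X → X/∼ sends γ ↦ [γ=ε], δ ↦ [δ], ε ↦ [γ=ε].
For each subset V ⊆ X/∼, compute π^{-1}(V) ⊆ X and check whether π^{-1}(V) ∈ τ. V is open in τ_Q iff π^{-1}(V) ∈ τ.
  V = {}: π^{-1}(V) = ∅ ∈ τ ✓.
  V = {[γ=ε]}: π^{-1}(V) = {γ, ε} ∉ τ ✗.
  V = {[δ]}: π^{-1}(V) = {δ} ∉ τ ✗.
  V = {[γ=ε], [δ]}: π^{-1}(V) = {γ, δ, ε} ∈ τ ✓.
Open sets in the quotient: τ_Q = {{}, {[γ=ε], [δ]}} (2 elements).


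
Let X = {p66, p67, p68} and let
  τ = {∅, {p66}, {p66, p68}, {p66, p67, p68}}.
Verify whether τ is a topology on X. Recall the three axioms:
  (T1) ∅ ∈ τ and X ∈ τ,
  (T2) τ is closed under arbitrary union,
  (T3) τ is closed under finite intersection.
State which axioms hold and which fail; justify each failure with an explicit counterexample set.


τ IS a topology on X.

Axiom (T1): ∅ ∈ τ? Yes; X ∈ τ? Yes.
Axiom (T2/T3): check pairwise unions and intersections of members of τ.
All pairwise intersections and unions checked — each lies in τ. Therefore τ satisfies (T1), (T2), (T3): it IS a topology on X.


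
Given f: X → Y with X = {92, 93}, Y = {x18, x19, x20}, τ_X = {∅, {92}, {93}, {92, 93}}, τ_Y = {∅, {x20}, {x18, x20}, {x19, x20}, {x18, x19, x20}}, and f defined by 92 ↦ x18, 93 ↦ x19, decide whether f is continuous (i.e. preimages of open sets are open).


f IS continuous.

Compute f^{-1}(U) for each U ∈ τ_Y:
  U = ∅: f^{-1}(U) = ∅ ∈ τ_X ✓.
  U = {x20}: f^{-1}(U) = ∅ ∈ τ_X ✓.
  U = {x18, x20}: f^{-1}(U) = {92} ∈ τ_X ✓.
  U = {x19, x20}: f^{-1}(U) = {93} ∈ τ_X ✓.
  U = {x18, x19, x20}: f^{-1}(U) = {92, 93} ∈ τ_X ✓.
Every preimage lies in τ_X, so f IS continuous.


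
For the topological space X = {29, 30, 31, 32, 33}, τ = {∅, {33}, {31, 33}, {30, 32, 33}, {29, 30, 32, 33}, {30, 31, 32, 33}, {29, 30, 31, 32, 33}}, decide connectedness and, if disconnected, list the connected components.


(X, τ) is connected.

Find clopen sets (U ∈ τ with X ∖ U ∈ τ):
  U = ∅, X ∖ U = {29, 30, 31, 32, 33} — both open, so U is clopen.
  U = {29, 30, 31, 32, 33}, X ∖ U = ∅ — both open, so U is clopen.
Only trivial clopens (∅ and X) exist, so (X, τ) is connected.
Compute connected components by grouping points that agree on all clopens:
  component: {29, 30, 31, 32, 33}


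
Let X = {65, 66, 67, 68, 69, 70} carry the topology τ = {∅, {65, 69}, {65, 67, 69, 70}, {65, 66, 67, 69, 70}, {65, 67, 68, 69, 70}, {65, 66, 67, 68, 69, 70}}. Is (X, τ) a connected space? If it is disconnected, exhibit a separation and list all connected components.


(X, τ) is connected.

Find clopen sets (U ∈ τ with X ∖ U ∈ τ):
  U = ∅, X ∖ U = {65, 66, 67, 68, 69, 70} — both open, so U is clopen.
  U = {65, 66, 67, 68, 69, 70}, X ∖ U = ∅ — both open, so U is clopen.
Only trivial clopens (∅ and X) exist, so (X, τ) is connected.
Compute connected components by grouping points that agree on all clopens:
  component: {65, 66, 67, 68, 69, 70}


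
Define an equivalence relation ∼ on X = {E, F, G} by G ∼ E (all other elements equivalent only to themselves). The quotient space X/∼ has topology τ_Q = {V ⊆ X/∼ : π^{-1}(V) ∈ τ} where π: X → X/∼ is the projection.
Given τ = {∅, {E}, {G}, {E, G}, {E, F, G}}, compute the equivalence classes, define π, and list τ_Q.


X/∼ = {[E=G], [F]}; |τ_Q| = 3.

Equivalence classes: [E=G], [F].
Quotient map π: X → X/∼ sends E ↦ [E=G], F ↦ [F], G ↦ [E=G].
For each subset V ⊆ X/∼, compute π^{-1}(V) ⊆ X and check whether π^{-1}(V) ∈ τ. V is open in τ_Q iff π^{-1}(V) ∈ τ.
  V = {}: π^{-1}(V) = ∅ ∈ τ ✓.
  V = {[E=G]}: π^{-1}(V) = {E, G} ∈ τ ✓.
  V = {[F]}: π^{-1}(V) = {F} ∉ τ ✗.
  V = {[E=G], [F]}: π^{-1}(V) = {E, F, G} ∈ τ ✓.
Open sets in the quotient: τ_Q = {{}, {[E=G]}, {[E=G], [F]}} (3 elements).


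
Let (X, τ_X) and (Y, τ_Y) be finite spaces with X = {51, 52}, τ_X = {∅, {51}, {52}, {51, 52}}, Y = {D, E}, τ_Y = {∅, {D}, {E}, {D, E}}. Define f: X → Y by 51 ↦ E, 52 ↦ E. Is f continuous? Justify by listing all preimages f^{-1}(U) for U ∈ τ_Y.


f IS continuous.

Compute f^{-1}(U) for each U ∈ τ_Y:
  U = ∅: f^{-1}(U) = ∅ ∈ τ_X ✓.
  U = {D}: f^{-1}(U) = ∅ ∈ τ_X ✓.
  U = {E}: f^{-1}(U) = {51, 52} ∈ τ_X ✓.
  U = {D, E}: f^{-1}(U) = {51, 52} ∈ τ_X ✓.
Every preimage lies in τ_X, so f IS continuous.


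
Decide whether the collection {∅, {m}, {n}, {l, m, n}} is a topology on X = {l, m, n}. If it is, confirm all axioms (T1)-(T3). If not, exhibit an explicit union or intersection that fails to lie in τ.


τ is NOT a topology on X.

Axiom (T1): ∅ ∈ τ? Yes; X ∈ τ? Yes.
Axiom (T2/T3): check pairwise unions and intersections of members of τ.
Counterexample for (T2): {m} ∪ {n} = {m, n} ∉ τ. Therefore τ is NOT a topology.


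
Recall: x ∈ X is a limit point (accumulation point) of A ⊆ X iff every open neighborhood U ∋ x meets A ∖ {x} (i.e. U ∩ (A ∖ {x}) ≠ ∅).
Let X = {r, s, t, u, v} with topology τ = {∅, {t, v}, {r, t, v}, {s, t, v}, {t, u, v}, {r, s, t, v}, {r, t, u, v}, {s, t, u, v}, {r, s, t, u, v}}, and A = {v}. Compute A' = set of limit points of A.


A' = {r, s, t, u}

For each x ∈ X, list the open sets U ∈ τ with x ∈ U, then check whether U ∩ (A ∖ {x}) ≠ ∅ for every such U.
  x = r: opens ∋ x are {r, t, v}, {r, s, t, v}, {r, t, u, v}, {r, s, t, u, v}; each meets A ∖ {r}, so x IS a limit point.
  x = s: opens ∋ x are {s, t, v}, {r, s, t, v}, {s, t, u, v}, {r, s, t, u, v}; each meets A ∖ {s}, so x IS a limit point.
  x = t: opens ∋ x are {t, v}, {r, t, v}, {s, t, v}, {t, u, v}, {r, s, t, v}, {r, t, u, v}, {s, t, u, v}, {r, s, t, u, v}; each meets A ∖ {t}, so x IS a limit point.
  x = u: opens ∋ x are {t, u, v}, {r, t, u, v}, {s, t, u, v}, {r, s, t, u, v}; each meets A ∖ {u}, so x IS a limit point.
  x = v: open {t, v} ∋ x has {t, v} ∩ (A ∖ {v}) = ∅, so x is NOT a limit point.
Collecting: A' = {r, s, t, u}.


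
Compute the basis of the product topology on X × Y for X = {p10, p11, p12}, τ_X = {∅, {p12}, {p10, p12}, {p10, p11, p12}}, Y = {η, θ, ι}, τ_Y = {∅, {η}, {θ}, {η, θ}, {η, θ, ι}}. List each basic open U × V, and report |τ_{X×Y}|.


Basis B = {∅ × ∅, {p12} × {η}, {p12} × {θ}, {p10, p12} × {η}, {p10, p12} × {θ}, {p12} × {η, θ}, {p10, p11, p12} × {η}, {p10, p11, p12} × {θ}, {p12} × {η, θ, ι}, {p10, p12} × {η, θ}, {p10, p12} × {η, θ, ι}, {p10, p11, p12} × {η, θ}, {p10, p11, p12} × {η, θ, ι}}; |τ_{X×Y}| = 30.

Enumerate products U × V with U ∈ τ_X, V ∈ τ_Y (deduplicated):
  ∅ × ∅ = {} (∅)
  {p12} × {η} = {(p12,η)}
  {p12} × {θ} = {(p12,θ)}
  {p10, p12} × {η} = {(p10,η), (p12,η)}
  {p10, p12} × {θ} = {(p10,θ), (p12,θ)}
  {p12} × {η, θ} = {(p12,η), (p12,θ)}
  {p10, p11, p12} × {η} = {(p10,η), (p11,η), (p12,η)}
  {p10, p11, p12} × {θ} = {(p10,θ), (p11,θ), (p12,θ)}
  {p12} × {η, θ, ι} = {(p12,η), (p12,θ), (p12,ι)}
  {p10, p12} × {η, θ} = {(p10,η), (p10,θ), (p12,η), (p12,θ)}
  {p10, p12} × {η, θ, ι} = {(p10,η), (p10,θ), (p10,ι), (p12,η), (p12,θ), (p12,ι)}
  {p10, p11, p12} × {η, θ} = {(p10,η), (p10,θ), (p11,η), (p11,θ), (p12,η), (p12,θ)}
  {p10, p11, p12} × {η, θ, ι} = {(p10,η), (p10,θ), (p10,ι), (p11,η), (p11,θ), (p11,ι), (p12,η), (p12,θ), (p12,ι)}
These 13 distinct sets form the basis B.
Close under arbitrary unions to get τ_{X×Y}; counting gives |τ_{X×Y}| = 30.


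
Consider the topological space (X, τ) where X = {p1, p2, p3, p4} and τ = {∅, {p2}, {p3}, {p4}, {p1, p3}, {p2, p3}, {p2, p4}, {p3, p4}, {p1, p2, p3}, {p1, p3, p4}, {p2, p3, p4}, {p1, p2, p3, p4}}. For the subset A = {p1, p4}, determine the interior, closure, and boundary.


int(A) = {p4}, cl(A) = {p1, p4}, ∂A = {p1}.

Closed sets in (X, τ) are complements of opens:
  closed(X, τ) = {∅, {p1}, {p2}, {p4}, {p1, p2}, {p1, p3}, {p1, p4}, {p2, p4}, {p1, p2, p3}, {p1, p2, p4}, {p1, p3, p4}, {p1, p2, p3, p4}}.
int(A) = ⋃ {U ∈ τ : U ⊆ A}. Opens contained in A: ∅, {p4}.
Taking the union of these: int(A) = {p4}.
cl(A) = ⋂ {C closed : A ⊆ C}. Closed sets containing A: {p1, p4}, {p1, p2, p4}, {p1, p3, p4}, {p1, p2, p3, p4}.
Intersecting these: cl(A) = {p1, p4}.
∂A = cl(A) ∖ int(A) = {p1, p4} ∖ {p4} = {p1}.


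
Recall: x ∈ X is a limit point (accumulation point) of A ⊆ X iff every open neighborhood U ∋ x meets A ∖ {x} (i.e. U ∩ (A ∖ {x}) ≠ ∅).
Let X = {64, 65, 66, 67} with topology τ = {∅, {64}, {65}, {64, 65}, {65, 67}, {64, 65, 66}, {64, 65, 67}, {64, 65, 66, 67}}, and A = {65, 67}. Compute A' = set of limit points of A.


A' = {66, 67}

For each x ∈ X, list the open sets U ∈ τ with x ∈ U, then check whether U ∩ (A ∖ {x}) ≠ ∅ for every such U.
  x = 64: open {64} ∋ x has {64} ∩ (A ∖ {64}) = ∅, so x is NOT a limit point.
  x = 65: open {65} ∋ x has {65} ∩ (A ∖ {65}) = ∅, so x is NOT a limit point.
  x = 66: opens ∋ x are {64, 65, 66}, {64, 65, 66, 67}; each meets A ∖ {66}, so x IS a limit point.
  x = 67: opens ∋ x are {65, 67}, {64, 65, 67}, {64, 65, 66, 67}; each meets A ∖ {67}, so x IS a limit point.
Collecting: A' = {66, 67}.


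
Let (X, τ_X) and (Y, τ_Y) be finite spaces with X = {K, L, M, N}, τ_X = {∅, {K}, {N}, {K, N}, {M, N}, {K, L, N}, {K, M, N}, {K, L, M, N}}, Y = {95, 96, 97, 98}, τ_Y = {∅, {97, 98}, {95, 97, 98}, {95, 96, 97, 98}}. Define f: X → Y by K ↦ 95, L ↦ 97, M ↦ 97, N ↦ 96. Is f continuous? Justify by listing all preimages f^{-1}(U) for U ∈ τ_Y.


f is NOT continuous.

Compute f^{-1}(U) for each U ∈ τ_Y:
  U = ∅: f^{-1}(U) = ∅ ∈ τ_X ✓.
  U = {97, 98}: f^{-1}(U) = {L, M} ∉ τ_X ✗.
  U = {95, 97, 98}: f^{-1}(U) = {K, L, M} ∉ τ_X ✗.
  U = {95, 96, 97, 98}: f^{-1}(U) = {K, L, M, N} ∈ τ_X ✓.
Found U = {97, 98} with f^{-1}(U) = {L, M} not in τ_X. Therefore f is NOT continuous.


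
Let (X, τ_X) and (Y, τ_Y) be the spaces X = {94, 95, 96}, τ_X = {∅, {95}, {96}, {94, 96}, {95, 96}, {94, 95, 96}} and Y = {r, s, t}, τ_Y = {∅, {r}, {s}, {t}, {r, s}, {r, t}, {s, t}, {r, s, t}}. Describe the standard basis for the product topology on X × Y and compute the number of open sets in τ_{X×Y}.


Basis B = {∅ × ∅, {95} × {r}, {95} × {s}, {95} × {t}, {96} × {r}, {96} × {s}, {96} × {t}, {94, 96} × {r}, {94, 96} × {s}, {94, 96} × {t}, {95} × {r, s}, {95} × {r, t}, {95, 96} × {r}, {95} × {s, t}, {95, 96} × {s}, {95, 96} × {t}, {96} × {r, s}, {96} × {r, t}, {96} × {s, t}, {94, 95, 96} × {r}, {94, 95, 96} × {s}, {94, 95, 96} × {t}, {95} × {r, s, t}, {96} × {r, s, t}, {94, 96} × {r, s}, {94, 96} × {r, t}, {94, 96} × {s, t}, {95, 96} × {r, s}, {95, 96} × {r, t}, {95, 96} × {s, t}, {94, 96} × {r, s, t}, {94, 95, 96} × {r, s}, {94, 95, 96} × {r, t}, {94, 95, 96} × {s, t}, {95, 96} × {r, s, t}, {94, 95, 96} × {r, s, t}}; |τ_{X×Y}| = 216.

Enumerate products U × V with U ∈ τ_X, V ∈ τ_Y (deduplicated):
  ∅ × ∅ = {} (∅)
  {95} × {r} = {(95,r)}
  {95} × {s} = {(95,s)}
  {95} × {t} = {(95,t)}
  {96} × {r} = {(96,r)}
  {96} × {s} = {(96,s)}
  {96} × {t} = {(96,t)}
  {94, 96} × {r} = {(94,r), (96,r)}
  {94, 96} × {s} = {(94,s), (96,s)}
  {94, 96} × {t} = {(94,t), (96,t)}
  {95} × {r, s} = {(95,r), (95,s)}
  {95} × {r, t} = {(95,r), (95,t)}
  {95, 96} × {r} = {(95,r), (96,r)}
  {95} × {s, t} = {(95,s), (95,t)}
  {95, 96} × {s} = {(95,s), (96,s)}
  {95, 96} × {t} = {(95,t), (96,t)}
  {96} × {r, s} = {(96,r), (96,s)}
  {96} × {r, t} = {(96,r), (96,t)}
  {96} × {s, t} = {(96,s), (96,t)}
  {94, 95, 96} × {r} = {(94,r), (95,r), (96,r)}
  {94, 95, 96} × {s} = {(94,s), (95,s), (96,s)}
  {94, 95, 96} × {t} = {(94,t), (95,t), (96,t)}
  {95} × {r, s, t} = {(95,r), (95,s), (95,t)}
  {96} × {r, s, t} = {(96,r), (96,s), (96,t)}
  {94, 96} × {r, s} = {(94,r), (94,s), (96,r), (96,s)}
  {94, 96} × {r, t} = {(94,r), (94,t), (96,r), (96,t)}
  {94, 96} × {s, t} = {(94,s), (94,t), (96,s), (96,t)}
  {95, 96} × {r, s} = {(95,r), (95,s), (96,r), (96,s)}
  {95, 96} × {r, t} = {(95,r), (95,t), (96,r), (96,t)}
  {95, 96} × {s, t} = {(95,s), (95,t), (96,s), (96,t)}
  {94, 96} × {r, s, t} = {(94,r), (94,s), (94,t), (96,r), (96,s), (96,t)}
  {94, 95, 96} × {r, s} = {(94,r), (94,s), (95,r), (95,s), (96,r), (96,s)}
  {94, 95, 96} × {r, t} = {(94,r), (94,t), (95,r), (95,t), (96,r), (96,t)}
  {94, 95, 96} × {s, t} = {(94,s), (94,t), (95,s), (95,t), (96,s), (96,t)}
  {95, 96} × {r, s, t} = {(95,r), (95,s), (95,t), (96,r), (96,s), (96,t)}
  {94, 95, 96} × {r, s, t} = {(94,r), (94,s), (94,t), (95,r), (95,s), (95,t), (96,r), (96,s), (96,t)}
These 36 distinct sets form the basis B.
Close under arbitrary unions to get τ_{X×Y}; counting gives |τ_{X×Y}| = 216.


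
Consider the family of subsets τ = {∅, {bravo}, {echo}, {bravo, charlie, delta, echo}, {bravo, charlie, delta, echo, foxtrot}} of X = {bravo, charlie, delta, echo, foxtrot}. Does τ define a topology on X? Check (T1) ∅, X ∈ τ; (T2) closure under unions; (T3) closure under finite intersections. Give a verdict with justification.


τ is NOT a topology on X.

Axiom (T1): ∅ ∈ τ? Yes; X ∈ τ? Yes.
Axiom (T2/T3): check pairwise unions and intersections of members of τ.
Counterexample for (T2): {bravo} ∪ {echo} = {bravo, echo} ∉ τ. Therefore τ is NOT a topology.


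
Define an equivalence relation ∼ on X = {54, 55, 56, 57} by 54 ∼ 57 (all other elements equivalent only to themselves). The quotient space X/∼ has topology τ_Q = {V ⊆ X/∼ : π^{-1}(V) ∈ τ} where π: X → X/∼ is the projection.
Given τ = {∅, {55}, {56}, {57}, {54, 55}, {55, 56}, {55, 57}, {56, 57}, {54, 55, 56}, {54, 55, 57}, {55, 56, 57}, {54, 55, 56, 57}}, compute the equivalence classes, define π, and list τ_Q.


X/∼ = {[54=57], [55], [56]}; |τ_Q| = 6.

Equivalence classes: [54=57], [55], [56].
Quotient map π: X → X/∼ sends 54 ↦ [54=57], 55 ↦ [55], 56 ↦ [56], 57 ↦ [54=57].
For each subset V ⊆ X/∼, compute π^{-1}(V) ⊆ X and check whether π^{-1}(V) ∈ τ. V is open in τ_Q iff π^{-1}(V) ∈ τ.
  V = {}: π^{-1}(V) = ∅ ∈ τ ✓.
  V = {[54=57]}: π^{-1}(V) = {54, 57} ∉ τ ✗.
  V = {[55]}: π^{-1}(V) = {55} ∈ τ ✓.
  V = {[54=57], [55]}: π^{-1}(V) = {54, 55, 57} ∈ τ ✓.
  V = {[56]}: π^{-1}(V) = {56} ∈ τ ✓.
  V = {[54=57], [56]}: π^{-1}(V) = {54, 56, 57} ∉ τ ✗.
  V = {[55], [56]}: π^{-1}(V) = {55, 56} ∈ τ ✓.
  V = {[54=57], [55], [56]}: π^{-1}(V) = {54, 55, 56, 57} ∈ τ ✓.
Open sets in the quotient: τ_Q = {{}, {[55]}, {[54=57], [55]}, {[56]}, {[55], [56]}, {[54=57], [55], [56]}} (6 elements).


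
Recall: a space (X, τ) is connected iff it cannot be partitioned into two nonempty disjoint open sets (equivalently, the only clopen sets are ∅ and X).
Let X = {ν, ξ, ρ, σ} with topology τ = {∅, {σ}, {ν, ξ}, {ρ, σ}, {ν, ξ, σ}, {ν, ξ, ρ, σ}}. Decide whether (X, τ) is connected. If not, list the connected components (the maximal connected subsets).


(X, τ) is disconnected; components = [{ν, ξ}, {ρ, σ}].

Find clopen sets (U ∈ τ with X ∖ U ∈ τ):
  U = ∅, X ∖ U = {ν, ξ, ρ, σ} — both open, so U is clopen.
  U = {ν, ξ}, X ∖ U = {ρ, σ} — both open, so U is clopen.
  U = {ρ, σ}, X ∖ U = {ν, ξ} — both open, so U is clopen.
  U = {ν, ξ, ρ, σ}, X ∖ U = ∅ — both open, so U is clopen.
Nontrivial clopen(s) exist: e.g. {ν, ξ}. So (X, τ) is disconnected.
Compute connected components by grouping points that agree on all clopens:
  component: {ν, ξ}
  component: {ρ, σ}


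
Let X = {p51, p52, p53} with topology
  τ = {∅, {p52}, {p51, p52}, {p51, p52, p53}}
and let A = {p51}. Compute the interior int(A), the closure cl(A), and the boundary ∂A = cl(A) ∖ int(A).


int(A) = ∅, cl(A) = {p51, p53}, ∂A = {p51, p53}.

Closed sets in (X, τ) are complements of opens:
  closed(X, τ) = {∅, {p53}, {p51, p53}, {p51, p52, p53}}.
int(A) = ⋃ {U ∈ τ : U ⊆ A}. Opens contained in A: ∅.
Taking the union of these: int(A) = ∅.
cl(A) = ⋂ {C closed : A ⊆ C}. Closed sets containing A: {p51, p53}, {p51, p52, p53}.
Intersecting these: cl(A) = {p51, p53}.
∂A = cl(A) ∖ int(A) = {p51, p53} ∖ ∅ = {p51, p53}.


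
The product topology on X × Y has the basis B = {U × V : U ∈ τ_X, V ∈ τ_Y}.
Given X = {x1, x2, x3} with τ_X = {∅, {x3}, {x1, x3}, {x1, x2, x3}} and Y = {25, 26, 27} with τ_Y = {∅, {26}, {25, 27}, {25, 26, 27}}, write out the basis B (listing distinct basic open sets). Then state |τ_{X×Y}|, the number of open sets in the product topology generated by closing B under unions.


Basis B = {∅ × ∅, {x3} × {26}, {x1, x3} × {26}, {x3} × {25, 27}, {x1, x2, x3} × {26}, {x3} × {25, 26, 27}, {x1, x3} × {25, 27}, {x1, x3} × {25, 26, 27}, {x1, x2, x3} × {25, 27}, {x1, x2, x3} × {25, 26, 27}}; |τ_{X×Y}| = 16.

Enumerate products U × V with U ∈ τ_X, V ∈ τ_Y (deduplicated):
  ∅ × ∅ = {} (∅)
  {x3} × {26} = {(x3,26)}
  {x1, x3} × {26} = {(x1,26), (x3,26)}
  {x3} × {25, 27} = {(x3,25), (x3,27)}
  {x1, x2, x3} × {26} = {(x1,26), (x2,26), (x3,26)}
  {x3} × {25, 26, 27} = {(x3,25), (x3,26), (x3,27)}
  {x1, x3} × {25, 27} = {(x1,25), (x1,27), (x3,25), (x3,27)}
  {x1, x3} × {25, 26, 27} = {(x1,25), (x1,26), (x1,27), (x3,25), (x3,26), (x3,27)}
  {x1, x2, x3} × {25, 27} = {(x1,25), (x1,27), (x2,25), (x2,27), (x3,25), (x3,27)}
  {x1, x2, x3} × {25, 26, 27} = {(x1,25), (x1,26), (x1,27), (x2,25), (x2,26), (x2,27), (x3,25), (x3,26), (x3,27)}
These 10 distinct sets form the basis B.
Close under arbitrary unions to get τ_{X×Y}; counting gives |τ_{X×Y}| = 16.


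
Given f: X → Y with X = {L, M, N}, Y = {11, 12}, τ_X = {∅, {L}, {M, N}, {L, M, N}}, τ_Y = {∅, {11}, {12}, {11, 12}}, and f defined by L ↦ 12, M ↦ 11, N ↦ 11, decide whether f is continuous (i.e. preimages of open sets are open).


f IS continuous.

Compute f^{-1}(U) for each U ∈ τ_Y:
  U = ∅: f^{-1}(U) = ∅ ∈ τ_X ✓.
  U = {11}: f^{-1}(U) = {M, N} ∈ τ_X ✓.
  U = {12}: f^{-1}(U) = {L} ∈ τ_X ✓.
  U = {11, 12}: f^{-1}(U) = {L, M, N} ∈ τ_X ✓.
Every preimage lies in τ_X, so f IS continuous.


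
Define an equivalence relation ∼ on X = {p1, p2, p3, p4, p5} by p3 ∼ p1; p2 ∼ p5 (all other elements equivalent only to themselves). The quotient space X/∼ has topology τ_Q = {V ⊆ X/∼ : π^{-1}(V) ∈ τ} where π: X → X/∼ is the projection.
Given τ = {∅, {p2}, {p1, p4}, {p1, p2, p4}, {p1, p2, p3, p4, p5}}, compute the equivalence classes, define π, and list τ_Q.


X/∼ = {[p1=p3], [p2=p5], [p4]}; |τ_Q| = 2.

Equivalence classes: [p1=p3], [p2=p5], [p4].
Quotient map π: X → X/∼ sends p1 ↦ [p1=p3], p2 ↦ [p2=p5], p3 ↦ [p1=p3], p4 ↦ [p4], p5 ↦ [p2=p5].
For each subset V ⊆ X/∼, compute π^{-1}(V) ⊆ X and check whether π^{-1}(V) ∈ τ. V is open in τ_Q iff π^{-1}(V) ∈ τ.
  V = {}: π^{-1}(V) = ∅ ∈ τ ✓.
  V = {[p1=p3]}: π^{-1}(V) = {p1, p3} ∉ τ ✗.
  V = {[p2=p5]}: π^{-1}(V) = {p2, p5} ∉ τ ✗.
  V = {[p1=p3], [p2=p5]}: π^{-1}(V) = {p1, p2, p3, p5} ∉ τ ✗.
  V = {[p4]}: π^{-1}(V) = {p4} ∉ τ ✗.
  V = {[p1=p3], [p4]}: π^{-1}(V) = {p1, p3, p4} ∉ τ ✗.
  V = {[p2=p5], [p4]}: π^{-1}(V) = {p2, p4, p5} ∉ τ ✗.
  V = {[p1=p3], [p2=p5], [p4]}: π^{-1}(V) = {p1, p2, p3, p4, p5} ∈ τ ✓.
Open sets in the quotient: τ_Q = {{}, {[p1=p3], [p2=p5], [p4]}} (2 elements).


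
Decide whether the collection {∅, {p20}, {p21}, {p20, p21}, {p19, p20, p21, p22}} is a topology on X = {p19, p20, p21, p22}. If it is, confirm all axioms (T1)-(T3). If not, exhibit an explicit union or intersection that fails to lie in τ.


τ IS a topology on X.

Axiom (T1): ∅ ∈ τ? Yes; X ∈ τ? Yes.
Axiom (T2/T3): check pairwise unions and intersections of members of τ.
All pairwise intersections and unions checked — each lies in τ. Therefore τ satisfies (T1), (T2), (T3): it IS a topology on X.


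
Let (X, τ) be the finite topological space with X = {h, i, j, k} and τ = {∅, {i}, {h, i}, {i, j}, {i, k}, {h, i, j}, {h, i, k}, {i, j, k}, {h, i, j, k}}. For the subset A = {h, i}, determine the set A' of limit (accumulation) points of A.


A' = {h, j, k}

For each x ∈ X, list the open sets U ∈ τ with x ∈ U, then check whether U ∩ (A ∖ {x}) ≠ ∅ for every such U.
  x = h: opens ∋ x are {h, i}, {h, i, j}, {h, i, k}, {h, i, j, k}; each meets A ∖ {h}, so x IS a limit point.
  x = i: open {i} ∋ x has {i} ∩ (A ∖ {i}) = ∅, so x is NOT a limit point.
  x = j: opens ∋ x are {i, j}, {h, i, j}, {i, j, k}, {h, i, j, k}; each meets A ∖ {j}, so x IS a limit point.
  x = k: opens ∋ x are {i, k}, {h, i, k}, {i, j, k}, {h, i, j, k}; each meets A ∖ {k}, so x IS a limit point.
Collecting: A' = {h, j, k}.


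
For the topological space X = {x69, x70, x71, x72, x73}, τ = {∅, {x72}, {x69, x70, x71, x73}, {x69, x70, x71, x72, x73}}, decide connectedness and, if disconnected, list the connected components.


(X, τ) is disconnected; components = [{x72}, {x69, x70, x71, x73}].

Find clopen sets (U ∈ τ with X ∖ U ∈ τ):
  U = ∅, X ∖ U = {x69, x70, x71, x72, x73} — both open, so U is clopen.
  U = {x72}, X ∖ U = {x69, x70, x71, x73} — both open, so U is clopen.
  U = {x69, x70, x71, x73}, X ∖ U = {x72} — both open, so U is clopen.
  U = {x69, x70, x71, x72, x73}, X ∖ U = ∅ — both open, so U is clopen.
Nontrivial clopen(s) exist: e.g. {x72}. So (X, τ) is disconnected.
Compute connected components by grouping points that agree on all clopens:
  component: {x72}
  component: {x69, x70, x71, x73}


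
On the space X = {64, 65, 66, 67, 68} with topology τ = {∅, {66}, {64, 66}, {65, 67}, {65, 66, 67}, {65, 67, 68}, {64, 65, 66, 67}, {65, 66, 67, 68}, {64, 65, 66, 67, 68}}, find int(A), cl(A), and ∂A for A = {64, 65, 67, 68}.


int(A) = {65, 67, 68}, cl(A) = {64, 65, 67, 68}, ∂A = {64}.

Closed sets in (X, τ) are complements of opens:
  closed(X, τ) = {∅, {64}, {68}, {64, 66}, {64, 68}, {64, 66, 68}, {65, 67, 68}, {64, 65, 67, 68}, {64, 65, 66, 67, 68}}.
int(A) = ⋃ {U ∈ τ : U ⊆ A}. Opens contained in A: ∅, {65, 67}, {65, 67, 68}.
Taking the union of these: int(A) = {65, 67, 68}.
cl(A) = ⋂ {C closed : A ⊆ C}. Closed sets containing A: {64, 65, 67, 68}, {64, 65, 66, 67, 68}.
Intersecting these: cl(A) = {64, 65, 67, 68}.
∂A = cl(A) ∖ int(A) = {64, 65, 67, 68} ∖ {65, 67, 68} = {64}.


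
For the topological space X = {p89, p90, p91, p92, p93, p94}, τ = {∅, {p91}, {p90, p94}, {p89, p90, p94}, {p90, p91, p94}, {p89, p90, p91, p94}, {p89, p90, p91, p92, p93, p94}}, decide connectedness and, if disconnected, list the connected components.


(X, τ) is connected.

Find clopen sets (U ∈ τ with X ∖ U ∈ τ):
  U = ∅, X ∖ U = {p89, p90, p91, p92, p93, p94} — both open, so U is clopen.
  U = {p89, p90, p91, p92, p93, p94}, X ∖ U = ∅ — both open, so U is clopen.
Only trivial clopens (∅ and X) exist, so (X, τ) is connected.
Compute connected components by grouping points that agree on all clopens:
  component: {p89, p90, p91, p92, p93, p94}


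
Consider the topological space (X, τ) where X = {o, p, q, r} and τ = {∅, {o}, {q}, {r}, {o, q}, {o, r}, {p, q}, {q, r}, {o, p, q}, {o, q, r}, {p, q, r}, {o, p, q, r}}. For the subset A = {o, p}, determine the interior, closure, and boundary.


int(A) = {o}, cl(A) = {o, p}, ∂A = {p}.

Closed sets in (X, τ) are complements of opens:
  closed(X, τ) = {∅, {o}, {p}, {r}, {o, p}, {o, r}, {p, q}, {p, r}, {o, p, q}, {o, p, r}, {p, q, r}, {o, p, q, r}}.
int(A) = ⋃ {U ∈ τ : U ⊆ A}. Opens contained in A: ∅, {o}.
Taking the union of these: int(A) = {o}.
cl(A) = ⋂ {C closed : A ⊆ C}. Closed sets containing A: {o, p}, {o, p, q}, {o, p, r}, {o, p, q, r}.
Intersecting these: cl(A) = {o, p}.
∂A = cl(A) ∖ int(A) = {o, p} ∖ {o} = {p}.


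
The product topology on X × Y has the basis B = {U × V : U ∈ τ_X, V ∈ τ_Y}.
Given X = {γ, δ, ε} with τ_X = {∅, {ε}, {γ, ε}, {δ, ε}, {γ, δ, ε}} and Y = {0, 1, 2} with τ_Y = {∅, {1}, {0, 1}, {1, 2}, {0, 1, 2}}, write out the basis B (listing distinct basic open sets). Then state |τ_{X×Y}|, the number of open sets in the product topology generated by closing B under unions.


Basis B = {∅ × ∅, {ε} × {1}, {γ, ε} × {1}, {δ, ε} × {1}, {ε} × {0, 1}, {ε} × {1, 2}, {γ, δ, ε} × {1}, {ε} × {0, 1, 2}, {γ, ε} × {0, 1}, {γ, ε} × {1, 2}, {δ, ε} × {0, 1}, {δ, ε} × {1, 2}, {γ, ε} × {0, 1, 2}, {γ, δ, ε} × {0, 1}, {γ, δ, ε} × {1, 2}, {δ, ε} × {0, 1, 2}, {γ, δ, ε} × {0, 1, 2}}; |τ_{X×Y}| = 48.

Enumerate products U × V with U ∈ τ_X, V ∈ τ_Y (deduplicated):
  ∅ × ∅ = {} (∅)
  {ε} × {1} = {(ε,1)}
  {γ, ε} × {1} = {(γ,1), (ε,1)}
  {δ, ε} × {1} = {(δ,1), (ε,1)}
  {ε} × {0, 1} = {(ε,0), (ε,1)}
  {ε} × {1, 2} = {(ε,1), (ε,2)}
  {γ, δ, ε} × {1} = {(γ,1), (δ,1), (ε,1)}
  {ε} × {0, 1, 2} = {(ε,0), (ε,1), (ε,2)}
  {γ, ε} × {0, 1} = {(γ,0), (γ,1), (ε,0), (ε,1)}
  {γ, ε} × {1, 2} = {(γ,1), (γ,2), (ε,1), (ε,2)}
  {δ, ε} × {0, 1} = {(δ,0), (δ,1), (ε,0), (ε,1)}
  {δ, ε} × {1, 2} = {(δ,1), (δ,2), (ε,1), (ε,2)}
  {γ, ε} × {0, 1, 2} = {(γ,0), (γ,1), (γ,2), (ε,0), (ε,1), (ε,2)}
  {γ, δ, ε} × {0, 1} = {(γ,0), (γ,1), (δ,0), (δ,1), (ε,0), (ε,1)}
  {γ, δ, ε} × {1, 2} = {(γ,1), (γ,2), (δ,1), (δ,2), (ε,1), (ε,2)}
  {δ, ε} × {0, 1, 2} = {(δ,0), (δ,1), (δ,2), (ε,0), (ε,1), (ε,2)}
  {γ, δ, ε} × {0, 1, 2} = {(γ,0), (γ,1), (γ,2), (δ,0), (δ,1), (δ,2), (ε,0), (ε,1), (ε,2)}
These 17 distinct sets form the basis B.
Close under arbitrary unions to get τ_{X×Y}; counting gives |τ_{X×Y}| = 48.


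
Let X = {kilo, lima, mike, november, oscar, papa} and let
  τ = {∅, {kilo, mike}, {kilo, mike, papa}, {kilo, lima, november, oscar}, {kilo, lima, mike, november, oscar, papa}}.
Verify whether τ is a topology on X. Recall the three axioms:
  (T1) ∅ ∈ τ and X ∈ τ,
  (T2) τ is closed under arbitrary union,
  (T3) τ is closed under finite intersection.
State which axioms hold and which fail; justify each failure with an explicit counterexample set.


τ is NOT a topology on X.

Axiom (T1): ∅ ∈ τ? Yes; X ∈ τ? Yes.
Axiom (T2/T3): check pairwise unions and intersections of members of τ.
Counterexample for (T3): {kilo, mike} ∩ {kilo, lima, november, oscar} = {kilo} ∉ τ. Therefore τ is NOT a topology.


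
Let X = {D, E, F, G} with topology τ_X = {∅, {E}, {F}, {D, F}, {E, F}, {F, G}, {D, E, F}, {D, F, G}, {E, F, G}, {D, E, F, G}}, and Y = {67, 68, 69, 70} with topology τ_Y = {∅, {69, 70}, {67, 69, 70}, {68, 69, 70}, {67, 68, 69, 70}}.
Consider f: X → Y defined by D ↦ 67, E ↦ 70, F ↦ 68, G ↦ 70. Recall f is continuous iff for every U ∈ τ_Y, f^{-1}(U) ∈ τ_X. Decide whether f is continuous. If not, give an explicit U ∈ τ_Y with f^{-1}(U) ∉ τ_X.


f is NOT continuous.

Compute f^{-1}(U) for each U ∈ τ_Y:
  U = ∅: f^{-1}(U) = ∅ ∈ τ_X ✓.
  U = {69, 70}: f^{-1}(U) = {E, G} ∉ τ_X ✗.
  U = {67, 69, 70}: f^{-1}(U) = {D, E, G} ∉ τ_X ✗.
  U = {68, 69, 70}: f^{-1}(U) = {E, F, G} ∈ τ_X ✓.
  U = {67, 68, 69, 70}: f^{-1}(U) = {D, E, F, G} ∈ τ_X ✓.
Found U = {69, 70} with f^{-1}(U) = {E, G} not in τ_X. Therefore f is NOT continuous.


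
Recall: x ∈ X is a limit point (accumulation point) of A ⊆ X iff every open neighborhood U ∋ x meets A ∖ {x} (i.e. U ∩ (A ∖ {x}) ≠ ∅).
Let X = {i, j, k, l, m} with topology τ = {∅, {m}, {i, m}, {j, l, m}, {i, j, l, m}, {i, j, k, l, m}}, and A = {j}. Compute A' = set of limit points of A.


A' = {k, l}

For each x ∈ X, list the open sets U ∈ τ with x ∈ U, then check whether U ∩ (A ∖ {x}) ≠ ∅ for every such U.
  x = i: open {i, m} ∋ x has {i, m} ∩ (A ∖ {i}) = ∅, so x is NOT a limit point.
  x = j: open {j, l, m} ∋ x has {j, l, m} ∩ (A ∖ {j}) = ∅, so x is NOT a limit point.
  x = k: opens ∋ x are {i, j, k, l, m}; each meets A ∖ {k}, so x IS a limit point.
  x = l: opens ∋ x are {j, l, m}, {i, j, l, m}, {i, j, k, l, m}; each meets A ∖ {l}, so x IS a limit point.
  x = m: open {m} ∋ x has {m} ∩ (A ∖ {m}) = ∅, so x is NOT a limit point.
Collecting: A' = {k, l}.


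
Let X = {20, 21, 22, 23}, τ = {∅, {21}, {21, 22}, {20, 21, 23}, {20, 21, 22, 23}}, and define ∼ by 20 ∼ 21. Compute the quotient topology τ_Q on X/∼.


X/∼ = {[20=21], [22], [23]}; |τ_Q| = 3.

Equivalence classes: [20=21], [22], [23].
Quotient map π: X → X/∼ sends 20 ↦ [20=21], 21 ↦ [20=21], 22 ↦ [22], 23 ↦ [23].
For each subset V ⊆ X/∼, compute π^{-1}(V) ⊆ X and check whether π^{-1}(V) ∈ τ. V is open in τ_Q iff π^{-1}(V) ∈ τ.
  V = {}: π^{-1}(V) = ∅ ∈ τ ✓.
  V = {[20=21]}: π^{-1}(V) = {20, 21} ∉ τ ✗.
  V = {[22]}: π^{-1}(V) = {22} ∉ τ ✗.
  V = {[20=21], [22]}: π^{-1}(V) = {20, 21, 22} ∉ τ ✗.
  V = {[23]}: π^{-1}(V) = {23} ∉ τ ✗.
  V = {[20=21], [23]}: π^{-1}(V) = {20, 21, 23} ∈ τ ✓.
  V = {[22], [23]}: π^{-1}(V) = {22, 23} ∉ τ ✗.
  V = {[20=21], [22], [23]}: π^{-1}(V) = {20, 21, 22, 23} ∈ τ ✓.
Open sets in the quotient: τ_Q = {{}, {[20=21], [23]}, {[20=21], [22], [23]}} (3 elements).


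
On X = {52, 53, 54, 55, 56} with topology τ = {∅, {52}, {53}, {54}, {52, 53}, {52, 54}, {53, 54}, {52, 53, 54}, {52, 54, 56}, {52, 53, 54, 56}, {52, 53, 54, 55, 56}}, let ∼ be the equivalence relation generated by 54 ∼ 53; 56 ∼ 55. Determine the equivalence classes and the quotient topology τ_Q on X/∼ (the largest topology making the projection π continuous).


X/∼ = {[52], [53=54], [55=56]}; |τ_Q| = 5.

Equivalence classes: [52], [53=54], [55=56].
Quotient map π: X → X/∼ sends 52 ↦ [52], 53 ↦ [53=54], 54 ↦ [53=54], 55 ↦ [55=56], 56 ↦ [55=56].
For each subset V ⊆ X/∼, compute π^{-1}(V) ⊆ X and check whether π^{-1}(V) ∈ τ. V is open in τ_Q iff π^{-1}(V) ∈ τ.
  V = {}: π^{-1}(V) = ∅ ∈ τ ✓.
  V = {[52]}: π^{-1}(V) = {52} ∈ τ ✓.
  V = {[53=54]}: π^{-1}(V) = {53, 54} ∈ τ ✓.
  V = {[52], [53=54]}: π^{-1}(V) = {52, 53, 54} ∈ τ ✓.
  V = {[55=56]}: π^{-1}(V) = {55, 56} ∉ τ ✗.
  V = {[52], [55=56]}: π^{-1}(V) = {52, 55, 56} ∉ τ ✗.
  V = {[53=54], [55=56]}: π^{-1}(V) = {53, 54, 55, 56} ∉ τ ✗.
  V = {[52], [53=54], [55=56]}: π^{-1}(V) = {52, 53, 54, 55, 56} ∈ τ ✓.
Open sets in the quotient: τ_Q = {{}, {[52]}, {[53=54]}, {[52], [53=54]}, {[52], [53=54], [55=56]}} (5 elements).


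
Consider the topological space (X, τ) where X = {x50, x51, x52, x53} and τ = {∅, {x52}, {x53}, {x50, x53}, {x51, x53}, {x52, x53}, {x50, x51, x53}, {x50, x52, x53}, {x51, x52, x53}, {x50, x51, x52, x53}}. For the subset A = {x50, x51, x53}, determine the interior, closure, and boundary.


int(A) = {x50, x51, x53}, cl(A) = {x50, x51, x53}, ∂A = ∅.

Closed sets in (X, τ) are complements of opens:
  closed(X, τ) = {∅, {x50}, {x51}, {x52}, {x50, x51}, {x50, x52}, {x51, x52}, {x50, x51, x52}, {x50, x51, x53}, {x50, x51, x52, x53}}.
int(A) = ⋃ {U ∈ τ : U ⊆ A}. Opens contained in A: ∅, {x53}, {x50, x53}, {x51, x53}, {x50, x51, x53}.
Taking the union of these: int(A) = {x50, x51, x53}.
cl(A) = ⋂ {C closed : A ⊆ C}. Closed sets containing A: {x50, x51, x53}, {x50, x51, x52, x53}.
Intersecting these: cl(A) = {x50, x51, x53}.
∂A = cl(A) ∖ int(A) = {x50, x51, x53} ∖ {x50, x51, x53} = ∅.


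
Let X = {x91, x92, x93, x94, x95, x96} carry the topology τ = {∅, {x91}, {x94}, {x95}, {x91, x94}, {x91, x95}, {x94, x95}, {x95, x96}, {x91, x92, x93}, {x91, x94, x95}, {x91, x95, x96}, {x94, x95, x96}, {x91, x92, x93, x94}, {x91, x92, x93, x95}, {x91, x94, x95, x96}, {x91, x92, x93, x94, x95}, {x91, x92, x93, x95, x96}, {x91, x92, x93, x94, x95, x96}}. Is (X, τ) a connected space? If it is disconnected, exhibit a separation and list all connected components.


(X, τ) is disconnected; components = [{x94}, {x95, x96}, {x91, x92, x93}].

Find clopen sets (U ∈ τ with X ∖ U ∈ τ):
  U = ∅, X ∖ U = {x91, x92, x93, x94, x95, x96} — both open, so U is clopen.
  U = {x94}, X ∖ U = {x91, x92, x93, x95, x96} — both open, so U is clopen.
  U = {x95, x96}, X ∖ U = {x91, x92, x93, x94} — both open, so U is clopen.
  U = {x91, x92, x93}, X ∖ U = {x94, x95, x96} — both open, so U is clopen.
  U = {x94, x95, x96}, X ∖ U = {x91, x92, x93} — both open, so U is clopen.
  U = {x91, x92, x93, x94}, X ∖ U = {x95, x96} — both open, so U is clopen.
  U = {x91, x92, x93, x95, x96}, X ∖ U = {x94} — both open, so U is clopen.
  U = {x91, x92, x93, x94, x95, x96}, X ∖ U = ∅ — both open, so U is clopen.
Nontrivial clopen(s) exist: e.g. {x94}. So (X, τ) is disconnected.
Compute connected components by grouping points that agree on all clopens:
  component: {x94}
  component: {x95, x96}
  component: {x91, x92, x93}
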